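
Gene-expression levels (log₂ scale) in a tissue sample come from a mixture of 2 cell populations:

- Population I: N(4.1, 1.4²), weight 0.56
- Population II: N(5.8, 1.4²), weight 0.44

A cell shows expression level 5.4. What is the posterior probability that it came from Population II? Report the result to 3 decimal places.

0.537

Posterior ∝ prior × likelihood, so P(k | x) ∝ π_k f_k(x); normalise over all components.
Evaluate each component's likelihood at the observed value:
  L_I = 0.18516
  L_II = 0.273562
Multiply by the mixture weights:
  π_I·L_I = 0.56 × 0.18516 = 0.10369
  π_II·L_II = 0.44 × 0.273562 = 0.120367
Normaliser: 0.10369 + 0.120367 = 0.224057
Responsibility of Population II: 0.120367 / 0.224057 ≈ 0.537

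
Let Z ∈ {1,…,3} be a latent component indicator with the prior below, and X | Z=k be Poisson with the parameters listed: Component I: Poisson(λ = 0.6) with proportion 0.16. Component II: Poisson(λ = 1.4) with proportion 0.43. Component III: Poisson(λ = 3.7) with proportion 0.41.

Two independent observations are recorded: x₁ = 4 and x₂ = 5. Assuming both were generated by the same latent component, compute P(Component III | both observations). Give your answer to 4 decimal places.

0.9837

The responsibility of component k is w_k f_k(x) divided by Σ_j w_j f_j(x).
Since both observations come from the same component, the likelihood for component k is f_k(x₁)·f_k(x₂).
  f_I = [e^(−0.6)·0.6^4/4! = 0.00296358] × [0.00035563] = 1.05394e-06
  f_II = [e^(−1.4)·1.4^4/4! = 0.039472] × [0.0110521] = 0.00043625
  f_III = [e^(−3.7)·3.7^4/4! = 0.193066] × [0.142869] = 0.0275832
Multiply by the mixture weights:
  w_I·f_I = 0.16 × 1.05394e-06 = 1.6863e-07
  w_II·f_II = 0.43 × 0.00043625 = 0.000187587
  w_III·f_III = 0.41 × 0.0275832 = 0.0113091
Marginal: 1.6863e-07 + 0.000187587 + 0.0113091 = 0.0114968
P(Component III | x) = 0.0113091 / 0.0114968 ≈ 0.9837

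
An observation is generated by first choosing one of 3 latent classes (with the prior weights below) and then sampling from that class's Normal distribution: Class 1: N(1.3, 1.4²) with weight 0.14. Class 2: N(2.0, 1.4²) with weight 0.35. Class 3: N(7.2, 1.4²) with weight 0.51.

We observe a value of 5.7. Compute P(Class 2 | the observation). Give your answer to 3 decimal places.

By Bayes' theorem, P(k | x) = P(Z=k) f_k(x) / Σ_j P(Z=j) f_j(x).
Evaluate each component's likelihood at the observed value:
  f_1 = 0.00204126
  f_2 = 0.00867112
  f_3 = 0.160511
Prior × likelihood for each component:
  P(Z=1)·f_1 = 0.14 × 0.00204126 = 0.000285777
  P(Z=2)·f_2 = 0.35 × 0.00867112 = 0.00303489
  P(Z=3)·f_3 = 0.51 × 0.160511 = 0.0818608
Normaliser: 0.000285777 + 0.00303489 + 0.0818608 = 0.0851815
Responsibility of Class 2: 0.00303489 / 0.0851815 ≈ 0.036

0.036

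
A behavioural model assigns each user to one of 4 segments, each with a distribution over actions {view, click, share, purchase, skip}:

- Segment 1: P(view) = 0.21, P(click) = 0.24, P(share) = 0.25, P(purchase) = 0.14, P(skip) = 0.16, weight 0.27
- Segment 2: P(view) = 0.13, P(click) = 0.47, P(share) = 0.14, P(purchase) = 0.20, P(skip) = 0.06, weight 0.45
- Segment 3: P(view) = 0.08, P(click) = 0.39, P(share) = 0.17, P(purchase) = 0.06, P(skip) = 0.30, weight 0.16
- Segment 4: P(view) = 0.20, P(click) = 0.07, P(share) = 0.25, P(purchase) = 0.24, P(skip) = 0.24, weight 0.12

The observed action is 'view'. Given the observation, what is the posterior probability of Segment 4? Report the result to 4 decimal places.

0.1579

P(component k | x) = w_k·f_k(x) / marginal(x), where marginal(x) = Σ_j w_j·f_j(x).
Evaluate each component's likelihood at the observed value:
  f_1 = 0.21
  f_2 = 0.13
  f_3 = 0.08
  f_4 = 0.2
Unnormalised posteriors:
  w_1·f_1 = 0.27 × 0.21 = 0.0567
  w_2·f_2 = 0.45 × 0.13 = 0.0585
  w_3·f_3 = 0.16 × 0.08 = 0.0128
  w_4·f_4 = 0.12 × 0.2 = 0.024
Normaliser: 0.0567 + 0.0585 + 0.0128 + 0.024 = 0.152
P(Segment 4 | the observation) = 0.024 / 0.152 ≈ 0.1579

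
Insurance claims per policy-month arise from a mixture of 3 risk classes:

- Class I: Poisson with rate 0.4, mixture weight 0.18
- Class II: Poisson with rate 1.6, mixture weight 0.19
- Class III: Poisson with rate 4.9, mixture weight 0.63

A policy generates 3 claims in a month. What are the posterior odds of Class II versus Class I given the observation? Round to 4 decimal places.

Only the two components matter; the odds are (π_i f_i(x)) / (π_j f_j(x)).
Poisson probabilities:
  L_I = 0.00715008
  L_II = 0.137828
  L_III = 0.146014
Odds = (0.19/0.18) × (0.137828/0.00715008) = 1.05556 × 19.2764 ≈ 20.3473

20.3473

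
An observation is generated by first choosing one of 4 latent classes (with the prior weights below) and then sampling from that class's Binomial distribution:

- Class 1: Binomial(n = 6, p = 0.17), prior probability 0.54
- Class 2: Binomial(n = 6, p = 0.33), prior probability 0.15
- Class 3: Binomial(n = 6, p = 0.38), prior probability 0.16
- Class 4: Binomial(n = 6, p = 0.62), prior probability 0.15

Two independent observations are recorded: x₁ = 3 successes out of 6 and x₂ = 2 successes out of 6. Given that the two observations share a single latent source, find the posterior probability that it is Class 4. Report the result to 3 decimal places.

The responsibility of component k is P(Z=k) f_k(x) divided by Σ_j P(Z=j) f_j(x).
Since both observations come from the same component, the likelihood for component k is f_k(x₁)·f_k(x₂).
  p_1 = [0.0561838] × [0.205732] = 0.0115588
  p_2 = [0.21617] × [0.329169] = 0.0711565
  p_3 = [0.261551] × [0.320055] = 0.0837107
  p_4 = [0.261551] × [0.120229] = 0.031446
Unnormalised posteriors:
  P(Z=1)·p_1 = 0.54 × 0.0115588 = 0.00624175
  P(Z=2)·p_2 = 0.15 × 0.0711565 = 0.0106735
  P(Z=3)·p_3 = 0.16 × 0.0837107 = 0.0133937
  P(Z=4)·p_4 = 0.15 × 0.031446 = 0.00471689
Denominator: 0.00624175 + 0.0106735 + 0.0133937 + 0.00471689 = 0.0350258
P(Class 4 | x₁, x₂) ≈ 0.135

0.135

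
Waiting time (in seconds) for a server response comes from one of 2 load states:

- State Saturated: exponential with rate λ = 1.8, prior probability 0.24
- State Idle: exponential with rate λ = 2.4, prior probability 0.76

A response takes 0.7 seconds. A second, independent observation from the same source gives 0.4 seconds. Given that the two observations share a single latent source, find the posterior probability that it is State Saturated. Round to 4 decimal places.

0.2558

Apply Bayes' rule: the posterior for each component is proportional to its prior times its likelihood at x.
Since both observations come from the same component, the likelihood for component k is f_k(x₁)·f_k(x₂).
  L_Saturated = [1.8·e^(−1.8·0.7) = 1.8·e^(−1.2600) = 0.510577] × [0.876154] = 0.447344
  L_Idle = [2.4·e^(−2.4·0.7) = 2.4·e^(−1.6800) = 0.447298] × [0.918943] = 0.411041
Prior × likelihood for each component:
  π_Saturated·L_Saturated = 0.24 × 0.447344 = 0.107363
  π_Idle·L_Idle = 0.76 × 0.411041 = 0.312391
Normaliser: 0.107363 + 0.312391 = 0.419754
Responsibility of State Saturated: 0.107363 / 0.419754 ≈ 0.2558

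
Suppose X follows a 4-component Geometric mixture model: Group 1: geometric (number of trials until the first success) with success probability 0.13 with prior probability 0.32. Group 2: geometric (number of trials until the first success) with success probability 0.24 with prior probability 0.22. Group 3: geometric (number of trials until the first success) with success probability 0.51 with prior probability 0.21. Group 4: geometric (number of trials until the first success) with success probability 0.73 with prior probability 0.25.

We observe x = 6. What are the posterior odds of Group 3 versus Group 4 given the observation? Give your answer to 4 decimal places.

11.5528

The posterior odds equal the prior odds times the likelihood ratio: (π_i/π_j)·(f_i(x)/f_j(x)).
Geometric probabilities:
  f_1 = 0.0647947
  f_2 = 0.0608526
  f_3 = 0.0144062
  f_4 = 0.00104747
Odds = (0.21/0.25) × (0.0144062/0.00104747) = 0.84 × 13.7534 ≈ 11.5528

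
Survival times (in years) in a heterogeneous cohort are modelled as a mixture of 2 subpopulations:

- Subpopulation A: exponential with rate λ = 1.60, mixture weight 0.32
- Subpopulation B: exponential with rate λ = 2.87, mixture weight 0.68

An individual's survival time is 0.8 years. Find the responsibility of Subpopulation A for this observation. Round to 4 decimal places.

Apply Bayes' rule: the posterior for each component is proportional to its prior times its likelihood at x.
Evaluate each component's likelihood at the observed value:
  L_A = 0.44486
  L_B = 0.288896
Weight by the priors:
  π_A·L_A = 0.32 × 0.44486 = 0.142355
  π_B·L_B = 0.68 × 0.288896 = 0.196449
Sum: 0.142355 + 0.196449 = 0.338804
So the posterior for Subpopulation A is 0.142355 / 0.338804 ≈ 0.4202.

0.4202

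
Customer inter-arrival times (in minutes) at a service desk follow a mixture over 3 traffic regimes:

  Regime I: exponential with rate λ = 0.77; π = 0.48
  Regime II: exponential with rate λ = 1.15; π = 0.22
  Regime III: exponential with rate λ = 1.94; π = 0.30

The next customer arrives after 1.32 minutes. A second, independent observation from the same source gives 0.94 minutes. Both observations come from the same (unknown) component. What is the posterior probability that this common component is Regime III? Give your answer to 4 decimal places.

0.1644

Posterior ∝ prior × likelihood, so P(k | x) ∝ P(Z=k) f_k(x); normalise over all components.
Since both observations come from the same component, the likelihood for component k is f_k(x₁)·f_k(x₂).
  p_I = [0.77·e^(−0.77·1.32) = 0.77·e^(−1.0164) = 0.278659] × [0.373378] = 0.104045
  p_II = [1.15·e^(−1.15·1.32) = 1.15·e^(−1.5180) = 0.252022] × [0.390145] = 0.0983251
  p_III = [1.94·e^(−1.94·1.32) = 1.94·e^(−2.5608) = 0.149851] × [0.3132] = 0.0469335
Multiply by the mixture weights:
  P(Z=I)·p_I = 0.48 × 0.104045 = 0.0499417
  P(Z=II)·p_II = 0.22 × 0.0983251 = 0.0216315
  P(Z=III)·p_III = 0.30 × 0.0469335 = 0.01408
Normaliser: 0.0499417 + 0.0216315 + 0.01408 = 0.0856533
P(Regime III | x) = 0.01408 / 0.0856533 ≈ 0.1644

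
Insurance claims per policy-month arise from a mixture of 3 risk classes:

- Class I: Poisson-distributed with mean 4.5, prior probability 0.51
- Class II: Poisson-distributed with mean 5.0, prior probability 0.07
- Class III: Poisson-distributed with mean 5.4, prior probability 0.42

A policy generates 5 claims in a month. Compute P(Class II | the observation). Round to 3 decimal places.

Apply Bayes' rule: the posterior for each component is proportional to its prior times its likelihood at x.
Poisson probabilities:
  f_I = 0.170827
  f_II = 0.175467
  f_III = 0.172821
Unnormalised posteriors:
  π_I·f_I = 0.51 × 0.170827 = 0.0871217
  π_II·f_II = 0.07 × 0.175467 = 0.0122827
  π_III·f_III = 0.42 × 0.172821 = 0.072585
Evidence: 0.0871217 + 0.0122827 + 0.072585 = 0.171989
P(Class II | 5 claims) ≈ 0.071

0.071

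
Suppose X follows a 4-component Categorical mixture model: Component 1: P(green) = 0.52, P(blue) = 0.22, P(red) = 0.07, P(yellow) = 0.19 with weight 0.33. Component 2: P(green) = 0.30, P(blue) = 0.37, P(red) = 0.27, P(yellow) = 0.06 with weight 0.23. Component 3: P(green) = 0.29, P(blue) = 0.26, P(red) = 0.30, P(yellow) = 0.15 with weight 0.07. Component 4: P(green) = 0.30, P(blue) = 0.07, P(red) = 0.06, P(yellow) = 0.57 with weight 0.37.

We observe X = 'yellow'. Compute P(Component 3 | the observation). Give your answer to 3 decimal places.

Posterior ∝ prior × likelihood, so P(k | x) ∝ w_k f_k(x); normalise over all components.
Categorical probabilities:
  p_1 = 0.19
  p_2 = 0.06
  p_3 = 0.15
  p_4 = 0.57
Multiply by the mixture weights:
  w_1·p_1 = 0.33 × 0.19 = 0.0627
  w_2·p_2 = 0.23 × 0.06 = 0.0138
  w_3·p_3 = 0.07 × 0.15 = 0.0105
  w_4·p_4 = 0.37 × 0.57 = 0.2109
Evidence: 0.0627 + 0.0138 + 0.0105 + 0.2109 = 0.2979
Responsibility of Component 3: 0.0105 / 0.2979 ≈ 0.035

0.035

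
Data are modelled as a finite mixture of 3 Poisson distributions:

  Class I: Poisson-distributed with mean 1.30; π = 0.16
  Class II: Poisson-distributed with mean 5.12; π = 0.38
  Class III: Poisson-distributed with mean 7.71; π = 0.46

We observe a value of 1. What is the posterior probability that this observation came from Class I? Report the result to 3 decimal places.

Apply Bayes' rule: the posterior for each component is proportional to its prior times its likelihood at x.
Component likelihoods at x = 1:
  L_I = e^(−1.30)·1.30^1/1! = 0.354291
  L_II = e^(−5.12)·5.12^1/1! = 0.0305972
  L_III = e^(−7.71)·7.71^1/1! = 0.00345656
Unnormalised posteriors:
  π_I·L_I = 0.16 × 0.354291 = 0.0566866
  π_II·L_II = 0.38 × 0.0305972 = 0.011627
  π_III·L_III = 0.46 × 0.00345656 = 0.00159002
Evidence: 0.0566866 + 0.011627 + 0.00159002 = 0.0699036
So the posterior for Class I is 0.0566866 / 0.0699036 ≈ 0.811.

0.811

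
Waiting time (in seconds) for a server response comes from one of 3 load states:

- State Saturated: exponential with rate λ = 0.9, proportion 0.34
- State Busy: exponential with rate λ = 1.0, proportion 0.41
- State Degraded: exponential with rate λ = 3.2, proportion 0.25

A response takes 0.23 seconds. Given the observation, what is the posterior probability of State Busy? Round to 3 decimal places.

Apply Bayes' rule: the posterior for each component is proportional to its prior times its likelihood at x.
Evaluate each component's likelihood at the observed value:
  L_Saturated = 0.731718
  L_Busy = 0.794534
  L_Degraded = 1.53288
Unnormalised posteriors:
  π_Saturated·L_Saturated = 0.34 × 0.731718 = 0.248784
  π_Busy·L_Busy = 0.41 × 0.794534 = 0.325759
  π_Degraded·L_Degraded = 0.25 × 1.53288 = 0.383221
Sum: 0.248784 + 0.325759 + 0.383221 = 0.957764
So the posterior for State Busy is 0.325759 / 0.957764 ≈ 0.340.

0.340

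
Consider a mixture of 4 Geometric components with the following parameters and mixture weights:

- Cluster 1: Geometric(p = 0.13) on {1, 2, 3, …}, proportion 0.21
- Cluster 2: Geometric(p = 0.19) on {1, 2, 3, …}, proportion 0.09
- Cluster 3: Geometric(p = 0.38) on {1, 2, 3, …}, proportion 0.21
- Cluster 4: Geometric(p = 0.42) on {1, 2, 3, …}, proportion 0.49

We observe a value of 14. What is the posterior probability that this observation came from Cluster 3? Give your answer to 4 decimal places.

Posterior ∝ prior × likelihood, so P(k | x) ∝ P(Z=k) f_k(x); normalise over all components.
Evaluate each component's likelihood at the observed value:
  f_1 = 0.13·(1−0.13)^13 = 0.13·0.163588 = 0.0212664
  f_2 = 0.19·(1−0.19)^13 = 0.19·0.0646108 = 0.0122761
  f_3 = 0.38·(1−0.38)^13 = 0.38·0.00200029 = 0.000760108
  f_4 = 0.42·(1−0.42)^13 = 0.42·0.000840551 = 0.000353031
Unnormalised posteriors:
  P(Z=1)·f_1 = 0.21 × 0.0212664 = 0.00446594
  P(Z=2)·f_2 = 0.09 × 0.0122761 = 0.00110485
  P(Z=3)·f_3 = 0.21 × 0.000760108 = 0.000159623
  P(Z=4)·f_4 = 0.49 × 0.000353031 = 0.000172985
Denominator: 0.00446594 + 0.00110485 + 0.000159623 + 0.000172985 = 0.00590339
P(Cluster 3 | x) = 0.000159623 / 0.00590339 ≈ 0.0270

0.0270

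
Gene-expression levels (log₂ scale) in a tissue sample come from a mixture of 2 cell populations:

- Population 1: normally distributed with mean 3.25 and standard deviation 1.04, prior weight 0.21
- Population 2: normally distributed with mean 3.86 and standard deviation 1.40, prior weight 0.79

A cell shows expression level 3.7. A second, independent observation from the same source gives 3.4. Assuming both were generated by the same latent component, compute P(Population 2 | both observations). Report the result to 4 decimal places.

0.6844

By Bayes' theorem, P(k | x) = P(Z=k) f_k(x) / Σ_j P(Z=j) f_j(x).
Since both observations come from the same component, the likelihood for component k is f_k(x₁)·f_k(x₂).
  p_1 = [(1/(1.04·√(2π)))·exp(−(3.7−3.25)²/(2·1.04²)) = 0.383598·exp(-0.09361) = 0.349319] × [0.379629] = 0.132612
  p_2 = [(1/(1.40·√(2π)))·exp(−(3.7−3.86)²/(2·1.40²)) = 0.284959·exp(-0.00653) = 0.283104] × [0.269985] = 0.0764337
Weight by the priors:
  P(Z=1)·p_1 = 0.21 × 0.132612 = 0.0278484
  P(Z=2)·p_2 = 0.79 × 0.0764337 = 0.0603826
Evidence: 0.0278484 + 0.0603826 = 0.088231
P(Population 2 | x) = 0.0603826 / 0.088231 ≈ 0.6844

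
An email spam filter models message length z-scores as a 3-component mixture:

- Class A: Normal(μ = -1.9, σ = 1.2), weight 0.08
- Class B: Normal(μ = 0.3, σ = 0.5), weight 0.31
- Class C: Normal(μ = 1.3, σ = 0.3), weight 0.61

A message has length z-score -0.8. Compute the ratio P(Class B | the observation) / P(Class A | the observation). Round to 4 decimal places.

1.2588

Only the two components matter; the odds are (π_i f_i(x)) / (π_j f_j(x)).
Component likelihoods at x = -0.8:
  f_A = (1/(1.2·√(2π)))·exp(−(-0.8−-1.9)²/(2·1.2²)) = 0.332452·exp(-0.42014) = 0.218406
  f_B = (1/(0.5·√(2π)))·exp(−(-0.8−0.3)²/(2·0.5²)) = 0.797885·exp(-2.42000) = 0.0709492
  f_C = (1/(0.3·√(2π)))·exp(−(-0.8−1.3)²/(2·0.3²)) = 1.329808·exp(-24.50000) = 3.04491e-11
0.0219942 / 0.0174725 ≈ 1.2588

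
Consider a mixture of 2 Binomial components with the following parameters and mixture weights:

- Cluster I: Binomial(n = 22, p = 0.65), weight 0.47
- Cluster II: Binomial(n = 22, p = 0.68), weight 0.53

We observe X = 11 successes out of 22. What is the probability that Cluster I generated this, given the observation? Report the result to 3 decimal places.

0.591

Posterior ∝ prior × likelihood, so P(k | x) ∝ P(Z=k) f_k(x); normalise over all components.
Evaluate each component's likelihood at the observed value:
  f_I = C(22,11)·0.65^11·0.35^11 = 705432·0.00875078·9.65492e-06 = 0.0596006
  f_II = C(22,11)·0.68^11·0.32^11 = 705432·0.0143747·3.60288e-06 = 0.0365345
Multiply by the mixture weights:
  P(Z=I)·f_I = 0.47 × 0.0596006 = 0.0280123
  P(Z=II)·f_II = 0.53 × 0.0365345 = 0.0193633
Denominator: 0.0280123 + 0.0193633 = 0.0473756
Responsibility of Cluster I: 0.0280123 / 0.0473756 ≈ 0.591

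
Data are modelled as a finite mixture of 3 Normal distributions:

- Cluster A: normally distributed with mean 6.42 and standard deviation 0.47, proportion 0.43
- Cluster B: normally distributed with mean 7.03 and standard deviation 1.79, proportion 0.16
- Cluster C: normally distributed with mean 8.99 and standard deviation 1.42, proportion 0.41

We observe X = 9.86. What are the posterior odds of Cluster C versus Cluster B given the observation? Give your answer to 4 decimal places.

9.3432

Since P(k|x) ∝ π_k f_k(x), the posterior odds are π_i f_i(x) / (π_j f_j(x)).
Evaluate each component's likelihood at the observed value:
  L_A = 1.9781e-12
  L_B = 0.0638676
  L_C = 0.232868
0.0954761 / 0.0102188 ≈ 9.3432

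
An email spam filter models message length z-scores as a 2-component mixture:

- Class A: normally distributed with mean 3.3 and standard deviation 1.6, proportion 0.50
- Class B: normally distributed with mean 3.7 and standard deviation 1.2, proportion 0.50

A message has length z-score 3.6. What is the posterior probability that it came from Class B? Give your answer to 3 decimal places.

0.575

By Bayes' theorem, P(k | x) = P(Z=k) f_k(x) / Σ_j P(Z=j) f_j(x).
Evaluate each component's likelihood at the observed value:
  p_A = (1/(1.6·√(2π)))·exp(−(3.6−3.3)²/(2·1.6²)) = 0.249339·exp(-0.01758) = 0.244994
  p_B = (1/(1.2·√(2π)))·exp(−(3.6−3.7)²/(2·1.2²)) = 0.332452·exp(-0.00347) = 0.3313
Prior × likelihood for each component:
  P(Z=A)·p_A = 0.50 × 0.244994 = 0.122497
  P(Z=B)·p_B = 0.50 × 0.3313 = 0.16565
Denominator: 0.122497 + 0.16565 = 0.288147
So the posterior for Class B is 0.16565 / 0.288147 ≈ 0.575.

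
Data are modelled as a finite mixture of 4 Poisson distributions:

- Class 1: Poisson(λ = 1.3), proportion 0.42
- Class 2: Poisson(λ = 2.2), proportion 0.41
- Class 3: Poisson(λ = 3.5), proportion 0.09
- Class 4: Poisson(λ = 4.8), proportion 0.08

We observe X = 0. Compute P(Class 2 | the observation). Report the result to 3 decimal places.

0.278

Apply Bayes' rule: the posterior for each component is proportional to its prior times its likelihood at x.
Evaluate each component's likelihood at the observed value:
  p_1 = 0.272532
  p_2 = 0.110803
  p_3 = 0.0301974
  p_4 = 0.00822975
Multiply by the mixture weights:
  π_1·p_1 = 0.42 × 0.272532 = 0.114463
  π_2·p_2 = 0.41 × 0.110803 = 0.0454293
  π_3·p_3 = 0.09 × 0.0301974 = 0.00271776
  π_4·p_4 = 0.08 × 0.00822975 = 0.00065838
Denominator: 0.114463 + 0.0454293 + 0.00271776 + 0.00065838 = 0.163269
P(Class 2 | the observation) = 0.0454293 / 0.163269 ≈ 0.278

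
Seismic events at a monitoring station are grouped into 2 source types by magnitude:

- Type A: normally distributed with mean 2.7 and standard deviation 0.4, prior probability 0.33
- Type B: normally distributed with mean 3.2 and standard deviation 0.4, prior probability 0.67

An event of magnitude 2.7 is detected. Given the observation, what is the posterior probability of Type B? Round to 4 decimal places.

0.4817

By Bayes' theorem, P(k | x) = w_k f_k(x) / Σ_j w_j f_j(x).
Component likelihoods at x = 2.7:
  L_A = 0.997356
  L_B = 0.456623
Unnormalised posteriors:
  w_A·L_A = 0.33 × 0.997356 = 0.329127
  w_B·L_B = 0.67 × 0.456623 = 0.305937
Normaliser: 0.329127 + 0.305937 = 0.635065
P(Type B | the observation) ≈ 0.4817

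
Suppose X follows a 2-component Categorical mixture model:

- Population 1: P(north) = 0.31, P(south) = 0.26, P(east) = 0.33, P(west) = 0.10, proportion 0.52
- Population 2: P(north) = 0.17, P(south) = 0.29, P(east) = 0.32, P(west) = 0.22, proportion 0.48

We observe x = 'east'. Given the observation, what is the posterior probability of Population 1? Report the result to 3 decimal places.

The responsibility of component k is P(Z=k) f_k(x) divided by Σ_j P(Z=j) f_j(x).
Component likelihoods at x = 'east':
  L_1 = 0.33
  L_2 = 0.32
Weight by the priors:
  P(Z=1)·L_1 = 0.52 × 0.33 = 0.1716
  P(Z=2)·L_2 = 0.48 × 0.32 = 0.1536
Normaliser: 0.1716 + 0.1536 = 0.3252
P(Population 1 | x) ≈ 0.528

0.528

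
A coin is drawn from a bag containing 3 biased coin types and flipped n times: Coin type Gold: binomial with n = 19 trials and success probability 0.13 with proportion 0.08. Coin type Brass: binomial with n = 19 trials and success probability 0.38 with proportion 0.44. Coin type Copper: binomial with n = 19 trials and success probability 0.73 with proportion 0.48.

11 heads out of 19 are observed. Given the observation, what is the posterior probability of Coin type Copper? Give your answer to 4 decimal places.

Posterior ∝ prior × likelihood, so P(k | x) ∝ w_k f_k(x); normalise over all components.
Evaluate each component's likelihood at the observed value:
  p_Gold = C(19,11)·0.13^11·0.87^8 = 75582·1.79216e-10·0.328212 = 4.44579e-06
  p_Brass = C(19,11)·0.38^11·0.62^8 = 75582·2.38572e-05·0.021834 = 0.0393705
  p_Copper = C(19,11)·0.73^11·0.27^8 = 75582·0.0313727·2.8243e-05 = 0.0669699
Unnormalised posteriors:
  w_Gold·p_Gold = 0.08 × 4.44579e-06 = 3.55663e-07
  w_Brass·p_Brass = 0.44 × 0.0393705 = 0.017323
  w_Copper·p_Copper = 0.48 × 0.0669699 = 0.0321456
Denominator: 3.55663e-07 + 0.017323 + 0.0321456 = 0.049469
So the posterior for Coin type Copper is 0.0321456 / 0.049469 ≈ 0.6498.

0.6498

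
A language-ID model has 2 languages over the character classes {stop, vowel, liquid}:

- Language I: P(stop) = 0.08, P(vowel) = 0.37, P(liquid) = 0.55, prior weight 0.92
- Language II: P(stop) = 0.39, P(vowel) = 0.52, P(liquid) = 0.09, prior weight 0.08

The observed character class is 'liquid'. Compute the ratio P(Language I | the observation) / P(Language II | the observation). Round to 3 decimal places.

Posterior odds = (π_i f_i(x)) / (π_j f_j(x)); the normalising sum cancels.
Evaluate each component's likelihood at the observed value:
  L_I = 0.55
  L_II = 0.09
Odds = (0.92/0.08) × (0.55/0.09) = 11.5 × 6.11111 ≈ 70.278

70.278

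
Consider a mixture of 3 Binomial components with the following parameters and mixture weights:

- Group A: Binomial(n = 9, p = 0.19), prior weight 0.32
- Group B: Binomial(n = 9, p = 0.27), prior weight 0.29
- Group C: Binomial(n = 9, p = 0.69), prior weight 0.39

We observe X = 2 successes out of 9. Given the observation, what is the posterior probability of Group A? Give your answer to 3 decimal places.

P(component k | x) = P(Z=k)·f_k(x) / marginal(x), where marginal(x) = Σ_j P(Z=j)·f_j(x).
Evaluate each component's likelihood at the observed value:
  f_A = 0.297307
  f_B = 0.289928
  f_C = 0.00471555
Unnormalised posteriors:
  P(Z=A)·f_A = 0.32 × 0.297307 = 0.0951382
  P(Z=B)·f_B = 0.29 × 0.289928 = 0.0840791
  P(Z=C)·f_C = 0.39 × 0.00471555 = 0.00183907
Marginal: 0.0951382 + 0.0840791 + 0.00183907 = 0.181056
P(Group A | x) ≈ 0.525

0.525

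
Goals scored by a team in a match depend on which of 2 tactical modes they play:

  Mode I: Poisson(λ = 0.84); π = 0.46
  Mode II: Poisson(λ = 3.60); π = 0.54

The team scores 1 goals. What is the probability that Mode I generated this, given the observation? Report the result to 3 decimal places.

0.758

The responsibility of component k is π_k f_k(x) divided by Σ_j π_j f_j(x).
Component likelihoods at x = 1 goals:
  p_I = e^(−0.84)·0.84^1/1! = 0.362637
  p_II = e^(−3.60)·3.60^1/1! = 0.0983654
Prior × likelihood for each component:
  π_I·p_I = 0.46 × 0.362637 = 0.166813
  π_II·p_II = 0.54 × 0.0983654 = 0.0531173
Denominator: 0.166813 + 0.0531173 = 0.21993
P(Mode I | the observation) = 0.166813 / 0.21993 ≈ 0.758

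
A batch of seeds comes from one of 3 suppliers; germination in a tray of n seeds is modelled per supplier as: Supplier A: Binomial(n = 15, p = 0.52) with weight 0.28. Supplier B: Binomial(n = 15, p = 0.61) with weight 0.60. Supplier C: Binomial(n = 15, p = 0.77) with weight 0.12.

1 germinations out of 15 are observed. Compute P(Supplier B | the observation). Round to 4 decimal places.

0.1208

P(component k | x) = P(Z=k)·f_k(x) / marginal(x), where marginal(x) = Σ_j P(Z=j)·f_j(x).
Evaluate each component's likelihood at the observed value:
  f_A = C(15,1)·0.52^1·0.48^14 = 15·0.52·3.44649e-05 = 0.000268826
  f_B = C(15,1)·0.61^1·0.39^14 = 15·0.61·1.88323e-06 = 1.72316e-05
  f_C = C(15,1)·0.77^1·0.23^14 = 15·0.77·1.15928e-09 = 1.33897e-08
Multiply by the mixture weights:
  P(Z=A)·f_A = 0.28 × 0.000268826 = 7.52714e-05
  P(Z=B)·f_B = 0.60 × 1.72316e-05 = 1.0339e-05
  P(Z=C)·f_C = 0.12 × 1.33897e-08 = 1.60677e-09
Marginal: 7.52714e-05 + 1.0339e-05 + 1.60677e-09 = 8.5612e-05
Responsibility of Supplier B: 1.0339e-05 / 8.5612e-05 ≈ 0.1208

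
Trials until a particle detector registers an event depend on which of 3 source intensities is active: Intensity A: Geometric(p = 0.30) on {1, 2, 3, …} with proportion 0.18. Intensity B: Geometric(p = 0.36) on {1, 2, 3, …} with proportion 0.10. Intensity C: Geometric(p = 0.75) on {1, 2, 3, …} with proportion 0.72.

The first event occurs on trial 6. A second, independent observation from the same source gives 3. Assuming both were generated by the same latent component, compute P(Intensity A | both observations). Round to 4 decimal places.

0.6917

P(component k | x) = π_k·f_k(x) / marginal(x), where marginal(x) = Σ_j π_j·f_j(x).
Since both observations come from the same component, the likelihood for component k is f_k(x₁)·f_k(x₂).
  L_A = [0.050421] × [0.147] = 0.00741189
  L_B = [0.0386547] × [0.147456] = 0.00569987
  L_C = [0.000732422] × [0.046875] = 3.43323e-05
Prior × likelihood for each component:
  π_A·L_A = 0.18 × 0.00741189 = 0.00133414
  π_B·L_B = 0.10 × 0.00569987 = 0.000569987
  π_C·L_C = 0.72 × 3.43323e-05 = 2.47192e-05
Sum: 0.00133414 + 0.000569987 + 2.47192e-05 = 0.00192885
P(Intensity A | x) = 0.00133414 / 0.00192885 ≈ 0.6917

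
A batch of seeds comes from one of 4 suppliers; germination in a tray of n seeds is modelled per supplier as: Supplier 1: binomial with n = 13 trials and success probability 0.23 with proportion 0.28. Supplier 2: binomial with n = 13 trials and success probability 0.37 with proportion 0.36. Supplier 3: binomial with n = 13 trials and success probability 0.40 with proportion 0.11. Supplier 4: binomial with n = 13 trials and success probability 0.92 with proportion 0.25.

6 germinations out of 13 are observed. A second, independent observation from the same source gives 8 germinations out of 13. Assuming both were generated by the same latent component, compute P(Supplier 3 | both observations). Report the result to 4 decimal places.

Posterior ∝ prior × likelihood, so P(k | x) ∝ w_k f_k(x); normalise over all components.
Since both observations come from the same component, the likelihood for component k is f_k(x₁)·f_k(x₂).
  L_1 = [0.040768] × [0.00272807] = 0.000111218
  L_2 = [0.173425] × [0.0448637] = 0.00778048
  L_3 = [0.19676] × [0.0655865] = 0.0129048
  L_4 = [2.1821e-05] × [0.00216437] = 4.72286e-08
Weight by the priors:
  w_1·L_1 = 0.28 × 0.000111218 = 3.1141e-05
  w_2·L_2 = 0.36 × 0.00778048 = 0.00280097
  w_3·L_3 = 0.11 × 0.0129048 = 0.00141953
  w_4·L_4 = 0.25 × 4.72286e-08 = 1.18072e-08
Evidence: 3.1141e-05 + 0.00280097 + 0.00141953 + 1.18072e-08 = 0.00425165
P(Supplier 3 | x₁, x₂) = 0.00141953 / 0.00425165 ≈ 0.3339

0.3339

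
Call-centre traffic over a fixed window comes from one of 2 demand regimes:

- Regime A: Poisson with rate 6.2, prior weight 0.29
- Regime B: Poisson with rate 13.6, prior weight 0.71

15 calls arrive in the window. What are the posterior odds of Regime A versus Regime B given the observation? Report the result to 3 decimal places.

0.005

Since P(k|x) ∝ w_k f_k(x), the posterior odds are w_i f_i(x) / (w_j f_j(x)).
Poisson probabilities:
  f_A = 0.0011933
  f_B = 0.0955386
Posterior odds = (w_A·f_A) / (w_B·f_B) = (0.29·0.0011933) / (0.71·0.0955386) = 0.000346057 / 0.0678324 ≈ 0.005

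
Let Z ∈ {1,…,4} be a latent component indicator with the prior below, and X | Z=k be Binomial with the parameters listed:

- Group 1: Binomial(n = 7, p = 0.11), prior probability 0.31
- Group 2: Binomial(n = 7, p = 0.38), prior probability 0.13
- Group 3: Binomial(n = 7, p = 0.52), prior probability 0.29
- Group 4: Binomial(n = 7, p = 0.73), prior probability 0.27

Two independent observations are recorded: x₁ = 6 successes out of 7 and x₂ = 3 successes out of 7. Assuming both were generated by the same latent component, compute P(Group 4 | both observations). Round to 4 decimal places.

Posterior ∝ prior × likelihood, so P(k | x) ∝ P(Z=k) f_k(x); normalise over all components.
Since both observations come from the same component, the likelihood for component k is f_k(x₁)·f_k(x₂).
  L_1 = [1.10368e-05] × [0.0292285] = 3.2259e-07
  L_2 = [0.0130675] × [0.283782] = 0.00370832
  L_3 = [0.0664292] × [0.261242] = 0.0173541
  L_4 = [0.286022] × [0.0723589] = 0.0206962
Prior × likelihood for each component:
  P(Z=1)·L_1 = 0.31 × 3.2259e-07 = 1.00003e-07
  P(Z=2)·L_2 = 0.13 × 0.00370832 = 0.000482081
  P(Z=3)·L_3 = 0.29 × 0.0173541 = 0.00503269
  P(Z=4)·L_4 = 0.27 × 0.0206962 = 0.00558797
Denominator: 1.00003e-07 + 0.000482081 + 0.00503269 + 0.00558797 = 0.0111028
P(Group 4 | x) = 0.00558797 / 0.0111028 ≈ 0.5033

0.5033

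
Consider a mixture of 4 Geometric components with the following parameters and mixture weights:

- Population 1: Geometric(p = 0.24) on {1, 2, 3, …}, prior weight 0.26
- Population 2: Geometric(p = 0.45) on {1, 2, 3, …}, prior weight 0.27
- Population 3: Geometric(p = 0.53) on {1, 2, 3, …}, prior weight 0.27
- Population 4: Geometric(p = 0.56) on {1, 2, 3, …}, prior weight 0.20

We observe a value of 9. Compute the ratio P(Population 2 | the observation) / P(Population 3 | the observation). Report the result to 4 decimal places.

Since P(k|x) ∝ π_k f_k(x), the posterior odds are π_i f_i(x) / (π_j f_j(x)).
Evaluate each component's likelihood at the observed value:
  L_1 = 0.0267128
  L_2 = 0.00376803
  L_3 = 0.001262
  L_4 = 0.000786701
0.00101737 / 0.00034074 ≈ 2.9858

2.9858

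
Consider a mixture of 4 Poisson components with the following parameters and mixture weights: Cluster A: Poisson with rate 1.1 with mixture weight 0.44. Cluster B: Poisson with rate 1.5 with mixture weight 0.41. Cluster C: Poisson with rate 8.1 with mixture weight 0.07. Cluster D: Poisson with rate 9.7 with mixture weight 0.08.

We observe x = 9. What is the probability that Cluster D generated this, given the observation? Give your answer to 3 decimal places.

0.539

P(component k | x) = π_k·f_k(x) / marginal(x), where marginal(x) = Σ_j π_j·f_j(x).
Poisson probabilities:
  p_A = e^(−1.1)·1.1^9/9! = 2.16295e-06
  p_B = e^(−1.5)·1.5^9/9! = 2.36383e-05
  p_C = e^(−8.1)·8.1^9/9! = 0.12555
  p_D = e^(−9.7)·9.7^9/9! = 0.128388
Unnormalised posteriors:
  π_A·p_A = 0.44 × 2.16295e-06 = 9.517e-07
  π_B·p_B = 0.41 × 2.36383e-05 = 9.69171e-06
  π_C·p_C = 0.07 × 0.12555 = 0.0087885
  π_D·p_D = 0.08 × 0.128388 = 0.0102711
Evidence: 9.517e-07 + 9.69171e-06 + 0.0087885 + 0.0102711 = 0.0190702
Responsibility of Cluster D: 0.0102711 / 0.0190702 ≈ 0.539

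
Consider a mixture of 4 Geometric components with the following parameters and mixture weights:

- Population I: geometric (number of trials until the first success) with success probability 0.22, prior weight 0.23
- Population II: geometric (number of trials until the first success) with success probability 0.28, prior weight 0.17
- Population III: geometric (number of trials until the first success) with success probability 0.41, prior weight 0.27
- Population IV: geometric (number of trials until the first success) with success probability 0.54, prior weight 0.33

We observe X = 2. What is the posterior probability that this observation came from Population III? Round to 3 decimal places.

P(component k | x) = w_k·f_k(x) / marginal(x), where marginal(x) = Σ_j w_j·f_j(x).
Geometric probabilities:
  p_I = 0.1716
  p_II = 0.2016
  p_III = 0.2419
  p_IV = 0.2484
Multiply by the mixture weights:
  w_I·p_I = 0.23 × 0.1716 = 0.039468
  w_II·p_II = 0.17 × 0.2016 = 0.034272
  w_III·p_III = 0.27 × 0.2419 = 0.065313
  w_IV·p_IV = 0.33 × 0.2484 = 0.081972
Evidence: 0.039468 + 0.034272 + 0.065313 + 0.081972 = 0.221025
Responsibility of Population III: 0.065313 / 0.221025 ≈ 0.296

0.296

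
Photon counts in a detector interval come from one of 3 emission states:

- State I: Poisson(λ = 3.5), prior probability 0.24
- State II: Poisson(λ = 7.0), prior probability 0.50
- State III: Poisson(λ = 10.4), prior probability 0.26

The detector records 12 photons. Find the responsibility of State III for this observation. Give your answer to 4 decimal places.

0.6666

P(component k | x) = P(Z=k)·f_k(x) / marginal(x), where marginal(x) = Σ_j P(Z=j)·f_j(x).
Poisson probabilities:
  L_I = e^(−3.5)·3.5^12/12! = 0.000213034
  L_II = e^(−7.0)·7.0^12/12! = 0.0263498
  L_III = e^(−10.4)·10.4^12/12! = 0.101719
Multiply by the mixture weights:
  P(Z=I)·L_I = 0.24 × 0.000213034 = 5.11282e-05
  P(Z=II)·L_II = 0.50 × 0.0263498 = 0.0131749
  P(Z=III)·L_III = 0.26 × 0.101719 = 0.0264468
Sum: 5.11282e-05 + 0.0131749 + 0.0264468 = 0.0396729
So the posterior for State III is 0.0264468 / 0.0396729 ≈ 0.6666.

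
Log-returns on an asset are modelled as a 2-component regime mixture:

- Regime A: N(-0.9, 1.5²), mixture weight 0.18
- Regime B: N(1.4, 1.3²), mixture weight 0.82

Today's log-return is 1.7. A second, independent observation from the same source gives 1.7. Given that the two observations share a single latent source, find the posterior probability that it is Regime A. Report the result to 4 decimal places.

P(component k | x) = P(Z=k)·f_k(x) / marginal(x), where marginal(x) = Σ_j P(Z=j)·f_j(x).
Since both observations come from the same component, the likelihood for component k is f_k(x₁)·f_k(x₂).
  f_A = [0.0592123] × [0.0592123] = 0.0035061
  f_B = [0.298815] × [0.298815] = 0.0892905
Multiply by the mixture weights:
  P(Z=A)·f_A = 0.18 × 0.0035061 = 0.000631098
  P(Z=B)·f_B = 0.82 × 0.0892905 = 0.0732182
Evidence: 0.000631098 + 0.0732182 = 0.0738493
P(Regime A | x₁,x₂) = 0.000631098 / 0.0738493 ≈ 0.0085

0.0085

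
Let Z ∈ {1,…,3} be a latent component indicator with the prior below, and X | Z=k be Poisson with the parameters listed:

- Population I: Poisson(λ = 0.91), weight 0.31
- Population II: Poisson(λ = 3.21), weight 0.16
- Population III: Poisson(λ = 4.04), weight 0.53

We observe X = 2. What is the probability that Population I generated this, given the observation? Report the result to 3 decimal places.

0.321

P(component k | x) = π_k·f_k(x) / marginal(x), where marginal(x) = Σ_j π_j·f_j(x).
Poisson probabilities:
  p_I = e^(−0.91)·0.91^2/2! = 0.166665
  p_II = e^(−3.21)·3.21^2/2! = 0.207919
  p_III = e^(−4.04)·4.04^2/2! = 0.143609
Weight by the priors:
  π_I·p_I = 0.31 × 0.166665 = 0.0516662
  π_II·p_II = 0.16 × 0.207919 = 0.0332671
  π_III·p_III = 0.53 × 0.143609 = 0.076113
Evidence: 0.0516662 + 0.0332671 + 0.076113 = 0.161046
So the posterior for Population I is 0.0516662 / 0.161046 ≈ 0.321.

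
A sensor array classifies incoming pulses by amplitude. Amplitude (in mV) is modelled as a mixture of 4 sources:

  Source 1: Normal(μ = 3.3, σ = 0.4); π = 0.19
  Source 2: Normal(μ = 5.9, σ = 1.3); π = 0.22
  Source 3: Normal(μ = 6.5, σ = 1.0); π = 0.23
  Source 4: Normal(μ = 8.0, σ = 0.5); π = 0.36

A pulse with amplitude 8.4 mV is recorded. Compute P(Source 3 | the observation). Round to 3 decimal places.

0.064

P(component k | x) = P(Z=k)·f_k(x) / marginal(x), where marginal(x) = Σ_j P(Z=j)·f_j(x).
Normal densities:
  f_1 = 4.99864e-36
  f_2 = 0.0482956
  f_3 = 0.0656158
  f_4 = 0.579383
Weight by the priors:
  P(Z=1)·f_1 = 0.19 × 4.99864e-36 = 9.49741e-37
  P(Z=2)·f_2 = 0.22 × 0.0482956 = 0.010625
  P(Z=3)·f_3 = 0.23 × 0.0656158 = 0.0150916
  P(Z=4)·f_4 = 0.36 × 0.579383 = 0.208578
Marginal: 9.49741e-37 + 0.010625 + 0.0150916 + 0.208578 = 0.234295
So the posterior for Source 3 is 0.0150916 / 0.234295 ≈ 0.064.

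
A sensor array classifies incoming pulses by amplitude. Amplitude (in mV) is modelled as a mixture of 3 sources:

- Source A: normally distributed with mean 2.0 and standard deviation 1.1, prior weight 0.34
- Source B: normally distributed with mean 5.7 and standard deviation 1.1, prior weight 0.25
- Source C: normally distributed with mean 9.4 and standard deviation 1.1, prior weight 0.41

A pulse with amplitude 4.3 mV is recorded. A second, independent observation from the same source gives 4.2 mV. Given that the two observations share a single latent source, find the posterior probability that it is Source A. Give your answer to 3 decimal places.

The responsibility of component k is P(Z=k) f_k(x) divided by Σ_j P(Z=j) f_j(x).
Since both observations come from the same component, the likelihood for component k is f_k(x₁)·f_k(x₂).
  L_A = [0.0407541] × [0.0490827] = 0.00200032
  L_B = [0.161352] × [0.14313] = 0.0230944
  L_C = [7.7938e-06] × [5.09219e-06] = 3.96875e-11
Prior × likelihood for each component:
  P(Z=A)·L_A = 0.34 × 0.00200032 = 0.000680109
  P(Z=B)·L_B = 0.25 × 0.0230944 = 0.00577359
  P(Z=C)·L_C = 0.41 × 3.96875e-11 = 1.62719e-11
Evidence: 0.000680109 + 0.00577359 + 1.62719e-11 = 0.0064537
So the posterior for Source A is 0.000680109 / 0.0064537 ≈ 0.105.

0.105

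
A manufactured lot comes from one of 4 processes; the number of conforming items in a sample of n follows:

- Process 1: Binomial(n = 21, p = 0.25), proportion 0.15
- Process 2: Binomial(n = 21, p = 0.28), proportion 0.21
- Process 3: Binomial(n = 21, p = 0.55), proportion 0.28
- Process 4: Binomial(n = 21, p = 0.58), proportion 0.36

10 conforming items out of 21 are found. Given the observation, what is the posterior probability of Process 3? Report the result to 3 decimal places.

0.448

Posterior ∝ prior × likelihood, so P(k | x) ∝ P(Z=k) f_k(x); normalise over all components.
Evaluate each component's likelihood at the observed value:
  L_1 = C(21,10)·0.25^10·0.75^11 = 352716·9.53674e-07·0.0422351 = 0.0142069
  L_2 = C(21,10)·0.28^10·0.72^11 = 352716·2.96197e-06·0.0269561 = 0.028162
  L_3 = C(21,10)·0.55^10·0.45^11 = 352716·0.00253295·0.000153228 = 0.136896
  L_4 = C(21,10)·0.58^10·0.42^11 = 352716·0.00430804·7.17368e-05 = 0.109005
Prior × likelihood for each component:
  P(Z=1)·L_1 = 0.15 × 0.0142069 = 0.00213103
  P(Z=2)·L_2 = 0.21 × 0.028162 = 0.00591401
  P(Z=3)·L_3 = 0.28 × 0.136896 = 0.0383308
  P(Z=4)·L_4 = 0.36 × 0.109005 = 0.0392419
Marginal: 0.00213103 + 0.00591401 + 0.0383308 + 0.0392419 = 0.0856177
P(Process 3 | data) = 0.0383308 / 0.0856177 ≈ 0.448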